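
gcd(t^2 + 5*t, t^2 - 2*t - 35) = t + 5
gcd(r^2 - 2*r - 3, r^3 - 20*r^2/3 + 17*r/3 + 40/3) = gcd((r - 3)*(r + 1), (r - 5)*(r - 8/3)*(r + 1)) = r + 1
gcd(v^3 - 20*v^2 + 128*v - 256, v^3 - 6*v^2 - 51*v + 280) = v - 8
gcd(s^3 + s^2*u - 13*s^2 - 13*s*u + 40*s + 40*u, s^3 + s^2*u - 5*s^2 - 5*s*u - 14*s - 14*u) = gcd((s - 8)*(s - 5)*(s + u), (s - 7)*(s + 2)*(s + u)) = s + u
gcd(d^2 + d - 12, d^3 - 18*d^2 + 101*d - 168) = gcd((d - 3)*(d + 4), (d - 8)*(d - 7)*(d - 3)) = d - 3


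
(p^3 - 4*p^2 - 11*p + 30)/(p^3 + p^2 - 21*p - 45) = (p - 2)/(p + 3)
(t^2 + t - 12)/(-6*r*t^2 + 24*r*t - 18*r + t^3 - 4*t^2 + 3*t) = (-t - 4)/(6*r*t - 6*r - t^2 + t)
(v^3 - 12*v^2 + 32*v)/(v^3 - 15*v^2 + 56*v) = (v - 4)/(v - 7)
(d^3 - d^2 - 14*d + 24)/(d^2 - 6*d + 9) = (d^2 + 2*d - 8)/(d - 3)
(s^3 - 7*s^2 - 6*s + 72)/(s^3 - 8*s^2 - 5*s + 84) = (s - 6)/(s - 7)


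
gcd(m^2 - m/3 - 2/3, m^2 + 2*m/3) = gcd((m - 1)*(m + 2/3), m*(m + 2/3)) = m + 2/3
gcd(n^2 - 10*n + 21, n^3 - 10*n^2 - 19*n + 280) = n - 7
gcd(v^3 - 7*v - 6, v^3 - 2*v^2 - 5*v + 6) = v^2 - v - 6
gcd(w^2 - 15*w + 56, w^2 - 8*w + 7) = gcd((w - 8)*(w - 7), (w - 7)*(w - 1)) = w - 7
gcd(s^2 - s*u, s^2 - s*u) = s^2 - s*u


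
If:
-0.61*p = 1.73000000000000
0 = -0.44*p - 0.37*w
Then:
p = -2.84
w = 3.37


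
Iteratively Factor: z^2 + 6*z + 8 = (z + 2)*(z + 4)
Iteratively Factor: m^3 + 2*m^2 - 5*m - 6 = (m + 1)*(m^2 + m - 6) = (m + 1)*(m + 3)*(m - 2)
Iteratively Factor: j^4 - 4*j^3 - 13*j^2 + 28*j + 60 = (j - 5)*(j^3 + j^2 - 8*j - 12) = (j - 5)*(j - 3)*(j^2 + 4*j + 4) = (j - 5)*(j - 3)*(j + 2)*(j + 2)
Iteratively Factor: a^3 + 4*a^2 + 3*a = (a + 1)*(a^2 + 3*a) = a*(a + 1)*(a + 3)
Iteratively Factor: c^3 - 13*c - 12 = (c + 1)*(c^2 - c - 12) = (c + 1)*(c + 3)*(c - 4)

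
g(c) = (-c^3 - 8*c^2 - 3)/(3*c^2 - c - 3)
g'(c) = (1 - 6*c)*(-c^3 - 8*c^2 - 3)/(3*c^2 - c - 3)^2 + (-3*c^2 - 16*c)/(3*c^2 - c - 3) = (c*(3*c + 16)*(-3*c^2 + c + 3) + (6*c - 1)*(c^3 + 8*c^2 + 3))/(-3*c^2 + c + 3)^2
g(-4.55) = -1.17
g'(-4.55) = -0.35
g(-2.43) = -2.09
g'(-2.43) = -0.67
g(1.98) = -6.21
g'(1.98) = 3.56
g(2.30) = -5.44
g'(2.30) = 1.60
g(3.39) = -4.77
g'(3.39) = 0.12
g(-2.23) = -2.24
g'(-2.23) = -0.81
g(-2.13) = -2.33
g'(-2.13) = -0.91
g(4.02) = -4.76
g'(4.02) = -0.07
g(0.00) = 1.00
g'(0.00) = -0.33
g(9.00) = -5.97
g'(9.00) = -0.30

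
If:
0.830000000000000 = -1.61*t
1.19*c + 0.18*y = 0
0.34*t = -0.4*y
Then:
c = -0.07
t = -0.52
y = 0.44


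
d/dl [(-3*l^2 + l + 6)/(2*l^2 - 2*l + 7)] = (4*l^2 - 66*l + 19)/(4*l^4 - 8*l^3 + 32*l^2 - 28*l + 49)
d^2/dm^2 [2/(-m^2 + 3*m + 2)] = 4*(-m^2 + 3*m + (2*m - 3)^2 + 2)/(-m^2 + 3*m + 2)^3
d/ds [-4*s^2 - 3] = -8*s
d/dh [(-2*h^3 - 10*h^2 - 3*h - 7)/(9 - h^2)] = (2*h^4 - 57*h^2 - 194*h - 27)/(h^4 - 18*h^2 + 81)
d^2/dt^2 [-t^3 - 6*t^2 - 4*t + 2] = -6*t - 12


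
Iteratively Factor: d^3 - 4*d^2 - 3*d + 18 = (d - 3)*(d^2 - d - 6) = (d - 3)*(d + 2)*(d - 3)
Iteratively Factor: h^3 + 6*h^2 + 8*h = (h + 2)*(h^2 + 4*h) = h*(h + 2)*(h + 4)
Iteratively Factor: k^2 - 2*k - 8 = (k - 4)*(k + 2)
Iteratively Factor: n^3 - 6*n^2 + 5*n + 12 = (n + 1)*(n^2 - 7*n + 12) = (n - 3)*(n + 1)*(n - 4)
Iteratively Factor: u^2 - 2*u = (u - 2)*(u)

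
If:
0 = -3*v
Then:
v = 0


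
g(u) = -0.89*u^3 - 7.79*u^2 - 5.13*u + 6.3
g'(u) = -2.67*u^2 - 15.58*u - 5.13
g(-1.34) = 1.33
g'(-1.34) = 10.95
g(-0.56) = 6.89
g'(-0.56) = 2.76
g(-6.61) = -43.12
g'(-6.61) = -18.80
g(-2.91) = -22.81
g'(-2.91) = 17.60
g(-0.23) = 7.08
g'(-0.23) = -1.69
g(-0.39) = 7.17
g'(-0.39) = 0.54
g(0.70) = -1.41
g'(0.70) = -17.34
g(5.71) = -442.67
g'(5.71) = -181.14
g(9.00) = -1319.67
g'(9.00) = -361.62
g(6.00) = -497.16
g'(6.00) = -194.73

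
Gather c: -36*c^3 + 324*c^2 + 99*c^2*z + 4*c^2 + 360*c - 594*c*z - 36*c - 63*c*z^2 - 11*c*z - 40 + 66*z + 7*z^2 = -36*c^3 + c^2*(99*z + 328) + c*(-63*z^2 - 605*z + 324) + 7*z^2 + 66*z - 40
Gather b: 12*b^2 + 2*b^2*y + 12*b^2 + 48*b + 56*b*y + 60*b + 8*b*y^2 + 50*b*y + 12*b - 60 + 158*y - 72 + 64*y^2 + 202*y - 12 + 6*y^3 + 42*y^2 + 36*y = b^2*(2*y + 24) + b*(8*y^2 + 106*y + 120) + 6*y^3 + 106*y^2 + 396*y - 144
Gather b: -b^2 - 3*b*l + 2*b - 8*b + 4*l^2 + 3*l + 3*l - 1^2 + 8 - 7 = -b^2 + b*(-3*l - 6) + 4*l^2 + 6*l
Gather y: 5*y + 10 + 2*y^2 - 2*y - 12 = 2*y^2 + 3*y - 2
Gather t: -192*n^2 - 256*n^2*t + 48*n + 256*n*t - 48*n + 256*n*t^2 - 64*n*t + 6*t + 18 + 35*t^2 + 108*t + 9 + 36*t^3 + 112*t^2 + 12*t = -192*n^2 + 36*t^3 + t^2*(256*n + 147) + t*(-256*n^2 + 192*n + 126) + 27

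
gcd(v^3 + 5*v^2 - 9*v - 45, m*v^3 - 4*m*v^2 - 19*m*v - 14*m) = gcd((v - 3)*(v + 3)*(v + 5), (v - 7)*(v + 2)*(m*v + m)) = 1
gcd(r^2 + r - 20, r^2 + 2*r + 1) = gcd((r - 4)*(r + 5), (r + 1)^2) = 1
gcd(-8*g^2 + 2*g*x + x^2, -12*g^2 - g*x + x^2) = 1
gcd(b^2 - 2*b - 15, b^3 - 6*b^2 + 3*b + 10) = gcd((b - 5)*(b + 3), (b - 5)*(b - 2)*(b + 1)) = b - 5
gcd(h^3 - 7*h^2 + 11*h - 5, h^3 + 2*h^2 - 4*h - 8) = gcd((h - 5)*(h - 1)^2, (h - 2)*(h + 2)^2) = 1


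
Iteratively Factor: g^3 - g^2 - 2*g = (g - 2)*(g^2 + g) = (g - 2)*(g + 1)*(g)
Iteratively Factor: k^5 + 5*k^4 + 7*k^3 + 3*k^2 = (k + 1)*(k^4 + 4*k^3 + 3*k^2) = (k + 1)*(k + 3)*(k^3 + k^2) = k*(k + 1)*(k + 3)*(k^2 + k) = k*(k + 1)^2*(k + 3)*(k)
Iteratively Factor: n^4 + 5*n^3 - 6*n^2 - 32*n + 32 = (n - 1)*(n^3 + 6*n^2 - 32) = (n - 2)*(n - 1)*(n^2 + 8*n + 16) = (n - 2)*(n - 1)*(n + 4)*(n + 4)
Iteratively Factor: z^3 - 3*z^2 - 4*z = (z - 4)*(z^2 + z) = (z - 4)*(z + 1)*(z)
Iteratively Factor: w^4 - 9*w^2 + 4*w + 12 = (w - 2)*(w^3 + 2*w^2 - 5*w - 6) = (w - 2)*(w + 3)*(w^2 - w - 2) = (w - 2)*(w + 1)*(w + 3)*(w - 2)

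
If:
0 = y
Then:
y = 0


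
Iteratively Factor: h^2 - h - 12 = (h - 4)*(h + 3)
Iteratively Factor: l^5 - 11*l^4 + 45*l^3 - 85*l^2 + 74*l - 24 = (l - 1)*(l^4 - 10*l^3 + 35*l^2 - 50*l + 24) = (l - 3)*(l - 1)*(l^3 - 7*l^2 + 14*l - 8) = (l - 3)*(l - 2)*(l - 1)*(l^2 - 5*l + 4) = (l - 3)*(l - 2)*(l - 1)^2*(l - 4)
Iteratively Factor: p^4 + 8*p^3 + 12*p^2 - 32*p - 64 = (p - 2)*(p^3 + 10*p^2 + 32*p + 32) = (p - 2)*(p + 2)*(p^2 + 8*p + 16) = (p - 2)*(p + 2)*(p + 4)*(p + 4)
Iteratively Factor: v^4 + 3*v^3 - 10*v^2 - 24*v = (v + 4)*(v^3 - v^2 - 6*v) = (v - 3)*(v + 4)*(v^2 + 2*v) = v*(v - 3)*(v + 4)*(v + 2)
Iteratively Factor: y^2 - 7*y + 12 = (y - 4)*(y - 3)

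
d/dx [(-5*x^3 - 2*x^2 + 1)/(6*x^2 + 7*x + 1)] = (-30*x^4 - 70*x^3 - 29*x^2 - 16*x - 7)/(36*x^4 + 84*x^3 + 61*x^2 + 14*x + 1)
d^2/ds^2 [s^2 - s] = 2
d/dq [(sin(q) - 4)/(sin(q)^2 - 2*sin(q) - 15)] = (8*sin(q) + cos(q)^2 - 24)*cos(q)/((sin(q) - 5)^2*(sin(q) + 3)^2)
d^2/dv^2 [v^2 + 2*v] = 2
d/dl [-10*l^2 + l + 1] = 1 - 20*l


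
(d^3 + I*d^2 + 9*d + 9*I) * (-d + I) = -d^4 - 10*d^2 - 9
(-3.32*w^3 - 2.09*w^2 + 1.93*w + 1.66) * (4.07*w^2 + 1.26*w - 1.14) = -13.5124*w^5 - 12.6895*w^4 + 9.0065*w^3 + 11.5706*w^2 - 0.1086*w - 1.8924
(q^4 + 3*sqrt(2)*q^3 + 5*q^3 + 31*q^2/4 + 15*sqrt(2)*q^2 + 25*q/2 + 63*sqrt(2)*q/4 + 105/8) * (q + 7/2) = q^5 + 3*sqrt(2)*q^4 + 17*q^4/2 + 101*q^3/4 + 51*sqrt(2)*q^3/2 + 317*q^2/8 + 273*sqrt(2)*q^2/4 + 455*q/8 + 441*sqrt(2)*q/8 + 735/16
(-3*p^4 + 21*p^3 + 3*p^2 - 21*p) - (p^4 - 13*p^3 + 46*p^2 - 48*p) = -4*p^4 + 34*p^3 - 43*p^2 + 27*p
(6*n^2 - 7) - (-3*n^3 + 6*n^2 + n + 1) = 3*n^3 - n - 8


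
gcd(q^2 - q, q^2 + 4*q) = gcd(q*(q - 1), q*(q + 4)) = q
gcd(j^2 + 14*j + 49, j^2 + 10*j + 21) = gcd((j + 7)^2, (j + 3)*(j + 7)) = j + 7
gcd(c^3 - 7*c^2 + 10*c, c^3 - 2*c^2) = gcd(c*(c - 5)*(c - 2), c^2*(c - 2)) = c^2 - 2*c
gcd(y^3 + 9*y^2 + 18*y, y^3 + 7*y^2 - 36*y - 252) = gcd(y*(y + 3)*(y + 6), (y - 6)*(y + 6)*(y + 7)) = y + 6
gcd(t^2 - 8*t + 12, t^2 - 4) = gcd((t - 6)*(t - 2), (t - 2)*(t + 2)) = t - 2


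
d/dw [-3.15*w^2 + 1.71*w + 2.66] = 1.71 - 6.3*w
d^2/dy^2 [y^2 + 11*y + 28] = 2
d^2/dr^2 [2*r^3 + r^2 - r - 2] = 12*r + 2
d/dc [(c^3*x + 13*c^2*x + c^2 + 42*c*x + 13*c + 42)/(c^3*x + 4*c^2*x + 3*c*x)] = (-9*c^4*x - c^4 - 78*c^3*x - 26*c^3 - 129*c^2*x - 175*c^2 - 336*c - 126)/(c^2*x*(c^4 + 8*c^3 + 22*c^2 + 24*c + 9))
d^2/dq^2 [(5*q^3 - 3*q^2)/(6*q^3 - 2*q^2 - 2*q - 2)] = 3*(-4*q^6 + 15*q^5 + 21*q^4 - 20*q^3 + 8*q^2 + 5*q - 1)/(27*q^9 - 27*q^8 - 18*q^7 - 10*q^6 + 24*q^5 + 12*q^4 + 2*q^3 - 6*q^2 - 3*q - 1)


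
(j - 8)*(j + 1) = j^2 - 7*j - 8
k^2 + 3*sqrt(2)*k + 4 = (k + sqrt(2))*(k + 2*sqrt(2))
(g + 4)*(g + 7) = g^2 + 11*g + 28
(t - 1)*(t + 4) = t^2 + 3*t - 4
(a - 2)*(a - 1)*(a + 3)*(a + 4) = a^4 + 4*a^3 - 7*a^2 - 22*a + 24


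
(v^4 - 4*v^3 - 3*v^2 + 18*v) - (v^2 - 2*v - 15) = v^4 - 4*v^3 - 4*v^2 + 20*v + 15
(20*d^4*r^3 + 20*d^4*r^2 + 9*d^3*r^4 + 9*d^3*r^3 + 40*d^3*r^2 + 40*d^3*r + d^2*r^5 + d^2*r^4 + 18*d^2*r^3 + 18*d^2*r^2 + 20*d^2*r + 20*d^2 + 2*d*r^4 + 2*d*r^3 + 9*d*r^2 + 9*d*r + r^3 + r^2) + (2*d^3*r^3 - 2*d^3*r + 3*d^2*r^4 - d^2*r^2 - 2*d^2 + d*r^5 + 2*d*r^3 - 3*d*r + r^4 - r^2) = 20*d^4*r^3 + 20*d^4*r^2 + 9*d^3*r^4 + 11*d^3*r^3 + 40*d^3*r^2 + 38*d^3*r + d^2*r^5 + 4*d^2*r^4 + 18*d^2*r^3 + 17*d^2*r^2 + 20*d^2*r + 18*d^2 + d*r^5 + 2*d*r^4 + 4*d*r^3 + 9*d*r^2 + 6*d*r + r^4 + r^3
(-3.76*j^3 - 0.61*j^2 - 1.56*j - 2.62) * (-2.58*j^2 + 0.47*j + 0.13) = 9.7008*j^5 - 0.1934*j^4 + 3.2493*j^3 + 5.9471*j^2 - 1.4342*j - 0.3406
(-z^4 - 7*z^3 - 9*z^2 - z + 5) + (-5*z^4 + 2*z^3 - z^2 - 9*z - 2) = -6*z^4 - 5*z^3 - 10*z^2 - 10*z + 3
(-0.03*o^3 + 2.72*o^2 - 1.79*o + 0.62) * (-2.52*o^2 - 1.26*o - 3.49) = 0.0756*o^5 - 6.8166*o^4 + 1.1883*o^3 - 8.7998*o^2 + 5.4659*o - 2.1638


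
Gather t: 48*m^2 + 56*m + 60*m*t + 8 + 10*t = 48*m^2 + 56*m + t*(60*m + 10) + 8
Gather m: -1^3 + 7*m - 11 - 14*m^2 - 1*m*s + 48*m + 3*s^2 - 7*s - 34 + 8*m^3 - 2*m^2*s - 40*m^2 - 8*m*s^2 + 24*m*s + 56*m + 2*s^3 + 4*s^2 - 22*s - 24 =8*m^3 + m^2*(-2*s - 54) + m*(-8*s^2 + 23*s + 111) + 2*s^3 + 7*s^2 - 29*s - 70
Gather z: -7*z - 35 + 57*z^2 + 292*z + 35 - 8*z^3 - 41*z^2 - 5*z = -8*z^3 + 16*z^2 + 280*z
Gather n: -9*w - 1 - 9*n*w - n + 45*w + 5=n*(-9*w - 1) + 36*w + 4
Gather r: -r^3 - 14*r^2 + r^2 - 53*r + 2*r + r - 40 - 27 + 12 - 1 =-r^3 - 13*r^2 - 50*r - 56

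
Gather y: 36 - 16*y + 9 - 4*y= 45 - 20*y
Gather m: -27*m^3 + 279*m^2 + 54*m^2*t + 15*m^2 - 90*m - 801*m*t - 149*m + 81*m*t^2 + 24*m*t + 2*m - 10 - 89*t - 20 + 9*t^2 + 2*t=-27*m^3 + m^2*(54*t + 294) + m*(81*t^2 - 777*t - 237) + 9*t^2 - 87*t - 30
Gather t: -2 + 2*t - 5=2*t - 7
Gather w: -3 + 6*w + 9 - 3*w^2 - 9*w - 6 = -3*w^2 - 3*w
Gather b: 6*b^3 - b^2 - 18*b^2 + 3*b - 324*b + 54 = 6*b^3 - 19*b^2 - 321*b + 54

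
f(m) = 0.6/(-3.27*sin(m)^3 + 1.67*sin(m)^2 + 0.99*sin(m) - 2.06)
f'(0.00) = -0.14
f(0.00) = -0.29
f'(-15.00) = -2.01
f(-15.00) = -0.55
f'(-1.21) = 1.71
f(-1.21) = 0.52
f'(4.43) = -0.93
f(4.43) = 0.42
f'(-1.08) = 7.31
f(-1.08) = 0.98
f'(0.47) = -0.11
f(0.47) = -0.38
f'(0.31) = -0.22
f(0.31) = -0.35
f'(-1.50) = 0.15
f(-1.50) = 0.32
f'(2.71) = 0.14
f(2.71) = -0.38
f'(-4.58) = -0.06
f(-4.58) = -0.23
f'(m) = 0.6*(9.81*sin(m)^2*cos(m) - 3.34*sin(m)*cos(m) - 0.99*cos(m))/(-3.27*sin(m)^3 + 1.67*sin(m)^2 + 0.99*sin(m) - 2.06)^2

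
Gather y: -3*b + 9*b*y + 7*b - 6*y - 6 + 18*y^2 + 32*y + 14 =4*b + 18*y^2 + y*(9*b + 26) + 8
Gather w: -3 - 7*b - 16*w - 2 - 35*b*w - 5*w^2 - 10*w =-7*b - 5*w^2 + w*(-35*b - 26) - 5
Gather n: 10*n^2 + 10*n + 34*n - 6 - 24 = 10*n^2 + 44*n - 30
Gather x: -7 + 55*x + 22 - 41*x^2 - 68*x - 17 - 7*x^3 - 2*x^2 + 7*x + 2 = -7*x^3 - 43*x^2 - 6*x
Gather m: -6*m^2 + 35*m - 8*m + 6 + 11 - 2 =-6*m^2 + 27*m + 15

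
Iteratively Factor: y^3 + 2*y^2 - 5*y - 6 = (y - 2)*(y^2 + 4*y + 3) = (y - 2)*(y + 3)*(y + 1)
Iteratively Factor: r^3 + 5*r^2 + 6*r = (r)*(r^2 + 5*r + 6) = r*(r + 3)*(r + 2)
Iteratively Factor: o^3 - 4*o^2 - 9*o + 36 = (o - 3)*(o^2 - o - 12) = (o - 4)*(o - 3)*(o + 3)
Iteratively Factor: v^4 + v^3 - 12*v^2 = (v)*(v^3 + v^2 - 12*v) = v*(v - 3)*(v^2 + 4*v) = v*(v - 3)*(v + 4)*(v)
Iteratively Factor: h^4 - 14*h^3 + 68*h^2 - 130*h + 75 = (h - 5)*(h^3 - 9*h^2 + 23*h - 15) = (h - 5)*(h - 3)*(h^2 - 6*h + 5) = (h - 5)^2*(h - 3)*(h - 1)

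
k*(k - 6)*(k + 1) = k^3 - 5*k^2 - 6*k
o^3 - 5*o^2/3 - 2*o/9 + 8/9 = (o - 4/3)*(o - 1)*(o + 2/3)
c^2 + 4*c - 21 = (c - 3)*(c + 7)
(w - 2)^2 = w^2 - 4*w + 4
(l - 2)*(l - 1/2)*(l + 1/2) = l^3 - 2*l^2 - l/4 + 1/2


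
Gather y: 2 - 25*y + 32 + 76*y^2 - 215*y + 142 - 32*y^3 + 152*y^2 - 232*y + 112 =-32*y^3 + 228*y^2 - 472*y + 288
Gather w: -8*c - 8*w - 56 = -8*c - 8*w - 56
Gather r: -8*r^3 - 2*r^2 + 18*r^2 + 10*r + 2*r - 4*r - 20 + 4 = -8*r^3 + 16*r^2 + 8*r - 16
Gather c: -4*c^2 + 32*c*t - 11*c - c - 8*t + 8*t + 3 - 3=-4*c^2 + c*(32*t - 12)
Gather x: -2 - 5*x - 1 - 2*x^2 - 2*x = -2*x^2 - 7*x - 3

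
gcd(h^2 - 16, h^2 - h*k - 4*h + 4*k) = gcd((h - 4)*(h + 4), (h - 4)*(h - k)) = h - 4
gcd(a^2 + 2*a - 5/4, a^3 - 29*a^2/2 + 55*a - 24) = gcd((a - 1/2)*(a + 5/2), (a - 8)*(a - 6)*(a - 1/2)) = a - 1/2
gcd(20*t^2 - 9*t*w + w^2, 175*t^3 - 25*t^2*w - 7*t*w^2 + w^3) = 5*t - w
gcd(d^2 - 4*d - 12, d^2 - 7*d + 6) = d - 6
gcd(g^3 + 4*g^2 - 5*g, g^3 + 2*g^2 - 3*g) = g^2 - g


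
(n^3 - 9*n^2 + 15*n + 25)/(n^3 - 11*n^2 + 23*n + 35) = (n - 5)/(n - 7)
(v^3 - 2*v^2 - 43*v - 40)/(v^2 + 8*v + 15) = (v^2 - 7*v - 8)/(v + 3)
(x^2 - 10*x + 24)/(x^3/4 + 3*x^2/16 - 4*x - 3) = 16*(x - 6)/(4*x^2 + 19*x + 12)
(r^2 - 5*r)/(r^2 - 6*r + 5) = r/(r - 1)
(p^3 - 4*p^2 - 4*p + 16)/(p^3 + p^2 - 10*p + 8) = (p^2 - 2*p - 8)/(p^2 + 3*p - 4)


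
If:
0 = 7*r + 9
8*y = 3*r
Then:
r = -9/7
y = -27/56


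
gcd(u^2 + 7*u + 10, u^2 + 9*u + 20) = u + 5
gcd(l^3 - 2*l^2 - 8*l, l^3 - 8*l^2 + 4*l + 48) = l^2 - 2*l - 8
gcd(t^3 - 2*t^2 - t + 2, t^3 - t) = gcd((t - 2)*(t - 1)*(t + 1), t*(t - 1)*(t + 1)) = t^2 - 1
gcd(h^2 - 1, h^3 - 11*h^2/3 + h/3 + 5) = h + 1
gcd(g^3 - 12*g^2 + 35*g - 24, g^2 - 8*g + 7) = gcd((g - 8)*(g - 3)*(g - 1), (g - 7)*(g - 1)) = g - 1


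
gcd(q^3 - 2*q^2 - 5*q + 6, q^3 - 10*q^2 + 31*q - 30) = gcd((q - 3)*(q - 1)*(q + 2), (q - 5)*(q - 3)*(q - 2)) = q - 3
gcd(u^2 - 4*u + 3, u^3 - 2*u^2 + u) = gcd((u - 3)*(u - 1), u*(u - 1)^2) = u - 1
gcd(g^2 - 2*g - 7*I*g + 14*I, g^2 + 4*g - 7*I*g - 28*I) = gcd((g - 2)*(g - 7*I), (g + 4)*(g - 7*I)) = g - 7*I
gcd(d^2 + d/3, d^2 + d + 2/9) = d + 1/3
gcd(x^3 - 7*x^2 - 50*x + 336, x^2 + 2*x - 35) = x + 7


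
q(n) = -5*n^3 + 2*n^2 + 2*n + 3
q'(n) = -15*n^2 + 4*n + 2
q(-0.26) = 2.70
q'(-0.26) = -0.05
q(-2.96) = 144.27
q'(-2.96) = -141.26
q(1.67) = -11.37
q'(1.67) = -33.15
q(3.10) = -120.54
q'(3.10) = -129.75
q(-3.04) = 155.88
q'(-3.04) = -148.78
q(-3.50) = 234.88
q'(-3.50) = -195.75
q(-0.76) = 4.83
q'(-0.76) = -9.70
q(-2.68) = 108.25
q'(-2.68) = -116.46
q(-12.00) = 8907.00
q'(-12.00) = -2206.00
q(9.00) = -3462.00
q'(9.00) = -1177.00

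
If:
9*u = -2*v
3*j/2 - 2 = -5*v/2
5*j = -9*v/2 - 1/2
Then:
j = -41/23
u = -86/207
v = 43/23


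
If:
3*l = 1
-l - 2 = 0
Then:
No Solution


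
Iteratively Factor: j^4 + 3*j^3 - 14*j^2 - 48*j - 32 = (j + 1)*(j^3 + 2*j^2 - 16*j - 32) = (j - 4)*(j + 1)*(j^2 + 6*j + 8) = (j - 4)*(j + 1)*(j + 2)*(j + 4)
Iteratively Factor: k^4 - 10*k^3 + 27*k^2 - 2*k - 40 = (k - 5)*(k^3 - 5*k^2 + 2*k + 8) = (k - 5)*(k - 2)*(k^2 - 3*k - 4) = (k - 5)*(k - 4)*(k - 2)*(k + 1)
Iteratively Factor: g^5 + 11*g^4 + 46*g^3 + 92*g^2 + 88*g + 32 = (g + 2)*(g^4 + 9*g^3 + 28*g^2 + 36*g + 16) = (g + 2)^2*(g^3 + 7*g^2 + 14*g + 8) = (g + 2)^2*(g + 4)*(g^2 + 3*g + 2) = (g + 1)*(g + 2)^2*(g + 4)*(g + 2)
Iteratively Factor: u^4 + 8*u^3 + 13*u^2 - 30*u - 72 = (u + 3)*(u^3 + 5*u^2 - 2*u - 24) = (u + 3)*(u + 4)*(u^2 + u - 6) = (u + 3)^2*(u + 4)*(u - 2)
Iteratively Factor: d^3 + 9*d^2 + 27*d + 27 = (d + 3)*(d^2 + 6*d + 9) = (d + 3)^2*(d + 3)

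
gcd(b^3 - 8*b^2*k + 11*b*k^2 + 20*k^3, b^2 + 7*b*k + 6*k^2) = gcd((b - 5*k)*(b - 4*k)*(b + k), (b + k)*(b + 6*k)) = b + k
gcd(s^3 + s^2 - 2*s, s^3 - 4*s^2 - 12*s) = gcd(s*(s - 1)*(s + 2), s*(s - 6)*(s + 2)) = s^2 + 2*s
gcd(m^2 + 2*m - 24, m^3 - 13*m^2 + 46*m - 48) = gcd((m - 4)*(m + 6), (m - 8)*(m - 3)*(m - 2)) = 1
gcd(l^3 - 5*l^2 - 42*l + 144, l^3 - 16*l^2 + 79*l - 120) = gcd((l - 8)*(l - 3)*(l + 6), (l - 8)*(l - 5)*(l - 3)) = l^2 - 11*l + 24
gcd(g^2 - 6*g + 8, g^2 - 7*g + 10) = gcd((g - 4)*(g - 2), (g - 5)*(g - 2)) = g - 2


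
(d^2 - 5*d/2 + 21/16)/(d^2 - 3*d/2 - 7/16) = (4*d - 3)/(4*d + 1)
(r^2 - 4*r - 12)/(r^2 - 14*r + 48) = (r + 2)/(r - 8)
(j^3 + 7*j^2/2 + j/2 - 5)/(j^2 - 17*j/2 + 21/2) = (2*j^3 + 7*j^2 + j - 10)/(2*j^2 - 17*j + 21)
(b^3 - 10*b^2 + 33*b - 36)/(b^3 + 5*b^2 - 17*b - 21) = (b^2 - 7*b + 12)/(b^2 + 8*b + 7)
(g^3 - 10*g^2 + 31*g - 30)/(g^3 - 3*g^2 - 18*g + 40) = (g - 3)/(g + 4)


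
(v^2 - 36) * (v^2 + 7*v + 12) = v^4 + 7*v^3 - 24*v^2 - 252*v - 432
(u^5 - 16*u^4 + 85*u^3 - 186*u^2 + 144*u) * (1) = u^5 - 16*u^4 + 85*u^3 - 186*u^2 + 144*u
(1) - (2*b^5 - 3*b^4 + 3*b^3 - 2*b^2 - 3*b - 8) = -2*b^5 + 3*b^4 - 3*b^3 + 2*b^2 + 3*b + 9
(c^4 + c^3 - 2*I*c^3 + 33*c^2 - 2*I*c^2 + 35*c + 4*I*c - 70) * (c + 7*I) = c^5 + c^4 + 5*I*c^4 + 47*c^3 + 5*I*c^3 + 49*c^2 + 235*I*c^2 - 98*c + 245*I*c - 490*I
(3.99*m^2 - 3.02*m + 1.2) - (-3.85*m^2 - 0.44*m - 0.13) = 7.84*m^2 - 2.58*m + 1.33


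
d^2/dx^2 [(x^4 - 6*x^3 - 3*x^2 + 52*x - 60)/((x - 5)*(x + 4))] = 2*(x^3 + 12*x^2 + 48*x + 28)/(x^3 + 12*x^2 + 48*x + 64)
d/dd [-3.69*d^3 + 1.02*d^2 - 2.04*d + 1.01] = -11.07*d^2 + 2.04*d - 2.04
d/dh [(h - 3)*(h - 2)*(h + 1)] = 3*h^2 - 8*h + 1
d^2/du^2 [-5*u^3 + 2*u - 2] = -30*u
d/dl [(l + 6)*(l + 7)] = 2*l + 13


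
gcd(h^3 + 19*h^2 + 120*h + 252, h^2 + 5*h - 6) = h + 6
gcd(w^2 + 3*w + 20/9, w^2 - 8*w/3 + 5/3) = 1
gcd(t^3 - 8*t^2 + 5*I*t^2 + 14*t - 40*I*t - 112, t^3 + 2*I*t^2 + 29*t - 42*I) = t^2 + 5*I*t + 14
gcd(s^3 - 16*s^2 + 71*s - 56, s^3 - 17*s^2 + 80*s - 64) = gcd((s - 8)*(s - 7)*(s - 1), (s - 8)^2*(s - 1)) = s^2 - 9*s + 8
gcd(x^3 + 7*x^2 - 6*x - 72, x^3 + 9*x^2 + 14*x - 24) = x^2 + 10*x + 24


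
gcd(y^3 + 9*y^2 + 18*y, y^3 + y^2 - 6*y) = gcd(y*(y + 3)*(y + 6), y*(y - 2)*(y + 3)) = y^2 + 3*y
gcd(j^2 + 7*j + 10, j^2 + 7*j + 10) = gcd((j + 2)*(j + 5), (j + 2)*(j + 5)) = j^2 + 7*j + 10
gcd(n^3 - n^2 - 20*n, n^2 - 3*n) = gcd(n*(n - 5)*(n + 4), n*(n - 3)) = n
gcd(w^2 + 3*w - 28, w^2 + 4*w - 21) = w + 7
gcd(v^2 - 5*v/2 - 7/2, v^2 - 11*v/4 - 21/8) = v - 7/2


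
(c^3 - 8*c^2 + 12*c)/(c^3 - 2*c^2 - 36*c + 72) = c/(c + 6)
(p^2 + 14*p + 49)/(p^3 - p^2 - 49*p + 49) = (p + 7)/(p^2 - 8*p + 7)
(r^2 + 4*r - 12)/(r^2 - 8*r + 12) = (r + 6)/(r - 6)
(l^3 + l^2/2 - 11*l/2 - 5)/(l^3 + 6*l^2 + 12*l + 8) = (2*l^2 - 3*l - 5)/(2*(l^2 + 4*l + 4))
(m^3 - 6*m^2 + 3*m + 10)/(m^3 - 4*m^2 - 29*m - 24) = (m^2 - 7*m + 10)/(m^2 - 5*m - 24)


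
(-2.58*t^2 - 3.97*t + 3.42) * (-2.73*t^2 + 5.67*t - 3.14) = 7.0434*t^4 - 3.7905*t^3 - 23.7453*t^2 + 31.8572*t - 10.7388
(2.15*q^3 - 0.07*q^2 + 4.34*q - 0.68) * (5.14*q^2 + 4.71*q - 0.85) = 11.051*q^5 + 9.7667*q^4 + 20.1504*q^3 + 17.0057*q^2 - 6.8918*q + 0.578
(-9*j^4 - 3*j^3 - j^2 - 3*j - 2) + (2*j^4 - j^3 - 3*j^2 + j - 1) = -7*j^4 - 4*j^3 - 4*j^2 - 2*j - 3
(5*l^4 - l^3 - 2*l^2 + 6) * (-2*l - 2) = -10*l^5 - 8*l^4 + 6*l^3 + 4*l^2 - 12*l - 12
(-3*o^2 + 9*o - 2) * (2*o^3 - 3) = -6*o^5 + 18*o^4 - 4*o^3 + 9*o^2 - 27*o + 6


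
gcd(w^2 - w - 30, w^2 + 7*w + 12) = 1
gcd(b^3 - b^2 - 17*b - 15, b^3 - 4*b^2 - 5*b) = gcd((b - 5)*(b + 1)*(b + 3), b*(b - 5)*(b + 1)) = b^2 - 4*b - 5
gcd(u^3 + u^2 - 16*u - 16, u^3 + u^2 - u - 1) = u + 1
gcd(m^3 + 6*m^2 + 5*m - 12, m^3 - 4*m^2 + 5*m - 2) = m - 1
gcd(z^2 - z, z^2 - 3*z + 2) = z - 1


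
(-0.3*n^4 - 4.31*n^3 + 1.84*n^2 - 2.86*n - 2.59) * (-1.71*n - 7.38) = 0.513*n^5 + 9.5841*n^4 + 28.6614*n^3 - 8.6886*n^2 + 25.5357*n + 19.1142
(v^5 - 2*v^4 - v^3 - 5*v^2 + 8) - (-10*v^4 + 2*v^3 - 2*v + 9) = v^5 + 8*v^4 - 3*v^3 - 5*v^2 + 2*v - 1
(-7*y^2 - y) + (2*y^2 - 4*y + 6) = -5*y^2 - 5*y + 6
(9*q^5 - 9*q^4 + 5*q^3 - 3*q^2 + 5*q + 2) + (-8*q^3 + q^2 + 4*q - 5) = 9*q^5 - 9*q^4 - 3*q^3 - 2*q^2 + 9*q - 3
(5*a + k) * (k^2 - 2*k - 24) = 5*a*k^2 - 10*a*k - 120*a + k^3 - 2*k^2 - 24*k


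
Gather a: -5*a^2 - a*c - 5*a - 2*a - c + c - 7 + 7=-5*a^2 + a*(-c - 7)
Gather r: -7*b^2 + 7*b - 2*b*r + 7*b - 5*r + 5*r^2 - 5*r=-7*b^2 + 14*b + 5*r^2 + r*(-2*b - 10)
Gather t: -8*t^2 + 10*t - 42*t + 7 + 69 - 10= -8*t^2 - 32*t + 66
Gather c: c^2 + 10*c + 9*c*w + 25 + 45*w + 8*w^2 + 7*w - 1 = c^2 + c*(9*w + 10) + 8*w^2 + 52*w + 24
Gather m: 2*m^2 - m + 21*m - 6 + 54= 2*m^2 + 20*m + 48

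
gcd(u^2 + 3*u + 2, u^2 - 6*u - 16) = u + 2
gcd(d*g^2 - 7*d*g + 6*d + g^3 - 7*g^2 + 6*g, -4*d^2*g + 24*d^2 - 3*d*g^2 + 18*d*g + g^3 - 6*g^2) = d*g - 6*d + g^2 - 6*g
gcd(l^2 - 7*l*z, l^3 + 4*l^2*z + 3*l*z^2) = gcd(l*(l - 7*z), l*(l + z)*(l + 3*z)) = l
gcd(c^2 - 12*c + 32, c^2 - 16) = c - 4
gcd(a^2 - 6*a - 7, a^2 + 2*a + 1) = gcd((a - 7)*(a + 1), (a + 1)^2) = a + 1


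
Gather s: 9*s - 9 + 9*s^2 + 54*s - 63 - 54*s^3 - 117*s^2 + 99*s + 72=-54*s^3 - 108*s^2 + 162*s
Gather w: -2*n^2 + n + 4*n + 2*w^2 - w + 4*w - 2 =-2*n^2 + 5*n + 2*w^2 + 3*w - 2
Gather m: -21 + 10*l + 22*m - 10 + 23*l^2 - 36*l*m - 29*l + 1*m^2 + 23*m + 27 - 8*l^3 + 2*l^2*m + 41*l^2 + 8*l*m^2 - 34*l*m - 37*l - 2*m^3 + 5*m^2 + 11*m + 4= -8*l^3 + 64*l^2 - 56*l - 2*m^3 + m^2*(8*l + 6) + m*(2*l^2 - 70*l + 56)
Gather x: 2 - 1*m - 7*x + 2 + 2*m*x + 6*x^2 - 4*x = -m + 6*x^2 + x*(2*m - 11) + 4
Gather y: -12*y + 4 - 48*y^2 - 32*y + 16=-48*y^2 - 44*y + 20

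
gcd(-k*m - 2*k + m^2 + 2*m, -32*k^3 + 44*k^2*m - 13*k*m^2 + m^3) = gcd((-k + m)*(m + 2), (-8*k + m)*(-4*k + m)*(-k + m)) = k - m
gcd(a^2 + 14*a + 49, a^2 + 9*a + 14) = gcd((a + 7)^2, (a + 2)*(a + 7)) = a + 7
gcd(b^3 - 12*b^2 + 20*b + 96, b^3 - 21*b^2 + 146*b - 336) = b^2 - 14*b + 48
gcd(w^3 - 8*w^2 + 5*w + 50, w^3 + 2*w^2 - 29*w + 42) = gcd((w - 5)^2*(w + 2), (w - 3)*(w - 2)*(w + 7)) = 1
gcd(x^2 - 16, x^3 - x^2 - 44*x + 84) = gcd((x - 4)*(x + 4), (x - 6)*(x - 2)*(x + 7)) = 1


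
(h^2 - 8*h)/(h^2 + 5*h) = (h - 8)/(h + 5)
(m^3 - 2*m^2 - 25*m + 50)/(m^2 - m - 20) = (m^2 + 3*m - 10)/(m + 4)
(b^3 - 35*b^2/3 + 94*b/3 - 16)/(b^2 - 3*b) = b - 26/3 + 16/(3*b)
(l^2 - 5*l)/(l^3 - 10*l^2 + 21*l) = (l - 5)/(l^2 - 10*l + 21)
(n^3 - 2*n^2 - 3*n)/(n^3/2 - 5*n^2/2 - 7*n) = 2*(-n^2 + 2*n + 3)/(-n^2 + 5*n + 14)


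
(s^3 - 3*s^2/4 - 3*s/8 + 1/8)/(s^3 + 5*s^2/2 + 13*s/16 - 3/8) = 2*(2*s^2 - s - 1)/(4*s^2 + 11*s + 6)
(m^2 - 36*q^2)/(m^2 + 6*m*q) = (m - 6*q)/m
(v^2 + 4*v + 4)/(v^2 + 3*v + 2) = (v + 2)/(v + 1)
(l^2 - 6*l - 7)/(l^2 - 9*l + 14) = (l + 1)/(l - 2)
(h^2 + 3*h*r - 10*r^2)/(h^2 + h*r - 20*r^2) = (-h + 2*r)/(-h + 4*r)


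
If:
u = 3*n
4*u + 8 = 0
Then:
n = -2/3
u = -2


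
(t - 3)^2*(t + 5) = t^3 - t^2 - 21*t + 45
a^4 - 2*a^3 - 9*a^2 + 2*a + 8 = (a - 4)*(a - 1)*(a + 1)*(a + 2)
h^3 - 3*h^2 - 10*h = h*(h - 5)*(h + 2)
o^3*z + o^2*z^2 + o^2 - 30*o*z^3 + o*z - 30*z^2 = (o - 5*z)*(o + 6*z)*(o*z + 1)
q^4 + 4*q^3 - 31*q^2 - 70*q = q*(q - 5)*(q + 2)*(q + 7)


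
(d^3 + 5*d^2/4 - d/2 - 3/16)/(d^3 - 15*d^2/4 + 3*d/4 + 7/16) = (2*d + 3)/(2*d - 7)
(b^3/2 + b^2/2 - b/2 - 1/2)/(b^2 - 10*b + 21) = (b^3 + b^2 - b - 1)/(2*(b^2 - 10*b + 21))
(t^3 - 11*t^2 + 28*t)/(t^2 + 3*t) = (t^2 - 11*t + 28)/(t + 3)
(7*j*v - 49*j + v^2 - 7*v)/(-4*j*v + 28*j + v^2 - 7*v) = (7*j + v)/(-4*j + v)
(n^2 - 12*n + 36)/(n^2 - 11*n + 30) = (n - 6)/(n - 5)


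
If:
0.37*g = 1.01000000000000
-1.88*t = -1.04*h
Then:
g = 2.73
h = 1.80769230769231*t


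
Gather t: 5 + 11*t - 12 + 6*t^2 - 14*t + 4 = 6*t^2 - 3*t - 3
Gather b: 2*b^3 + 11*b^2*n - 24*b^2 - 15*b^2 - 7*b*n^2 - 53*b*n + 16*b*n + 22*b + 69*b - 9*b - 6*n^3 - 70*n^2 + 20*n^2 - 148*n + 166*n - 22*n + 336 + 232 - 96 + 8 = 2*b^3 + b^2*(11*n - 39) + b*(-7*n^2 - 37*n + 82) - 6*n^3 - 50*n^2 - 4*n + 480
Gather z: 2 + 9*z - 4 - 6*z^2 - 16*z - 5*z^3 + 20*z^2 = -5*z^3 + 14*z^2 - 7*z - 2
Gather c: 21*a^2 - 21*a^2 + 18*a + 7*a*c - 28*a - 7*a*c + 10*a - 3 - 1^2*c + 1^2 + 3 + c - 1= 0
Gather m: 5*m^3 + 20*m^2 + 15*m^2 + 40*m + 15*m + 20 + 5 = 5*m^3 + 35*m^2 + 55*m + 25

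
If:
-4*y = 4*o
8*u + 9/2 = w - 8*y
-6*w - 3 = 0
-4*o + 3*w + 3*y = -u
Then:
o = -17/48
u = -47/48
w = -1/2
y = 17/48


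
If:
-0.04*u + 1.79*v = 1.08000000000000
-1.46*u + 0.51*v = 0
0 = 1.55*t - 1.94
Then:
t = 1.25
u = 0.21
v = 0.61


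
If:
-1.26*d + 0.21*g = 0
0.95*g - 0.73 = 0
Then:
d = 0.13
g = 0.77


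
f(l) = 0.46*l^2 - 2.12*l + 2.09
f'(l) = 0.92*l - 2.12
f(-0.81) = 4.11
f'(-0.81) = -2.87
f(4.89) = 2.72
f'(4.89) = 2.38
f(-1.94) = 7.93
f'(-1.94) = -3.90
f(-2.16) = 8.82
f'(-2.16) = -4.11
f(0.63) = 0.94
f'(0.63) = -1.54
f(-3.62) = 15.79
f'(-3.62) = -5.45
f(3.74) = 0.60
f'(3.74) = 1.32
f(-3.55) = 15.41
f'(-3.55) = -5.39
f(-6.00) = 31.37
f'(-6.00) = -7.64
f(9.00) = 20.27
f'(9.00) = 6.16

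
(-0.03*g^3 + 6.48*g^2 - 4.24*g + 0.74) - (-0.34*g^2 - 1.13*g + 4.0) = -0.03*g^3 + 6.82*g^2 - 3.11*g - 3.26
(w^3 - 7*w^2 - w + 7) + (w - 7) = w^3 - 7*w^2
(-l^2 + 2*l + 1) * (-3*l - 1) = 3*l^3 - 5*l^2 - 5*l - 1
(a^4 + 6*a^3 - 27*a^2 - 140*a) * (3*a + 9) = 3*a^5 + 27*a^4 - 27*a^3 - 663*a^2 - 1260*a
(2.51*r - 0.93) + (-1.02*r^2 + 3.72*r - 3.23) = -1.02*r^2 + 6.23*r - 4.16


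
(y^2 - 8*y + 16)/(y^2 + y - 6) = (y^2 - 8*y + 16)/(y^2 + y - 6)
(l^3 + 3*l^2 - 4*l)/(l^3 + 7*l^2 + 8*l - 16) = l/(l + 4)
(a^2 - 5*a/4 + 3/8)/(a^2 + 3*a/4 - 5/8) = (4*a - 3)/(4*a + 5)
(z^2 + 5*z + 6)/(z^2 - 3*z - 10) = (z + 3)/(z - 5)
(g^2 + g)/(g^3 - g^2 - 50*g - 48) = g/(g^2 - 2*g - 48)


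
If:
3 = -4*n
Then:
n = -3/4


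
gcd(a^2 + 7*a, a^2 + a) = a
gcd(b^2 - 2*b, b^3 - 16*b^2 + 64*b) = b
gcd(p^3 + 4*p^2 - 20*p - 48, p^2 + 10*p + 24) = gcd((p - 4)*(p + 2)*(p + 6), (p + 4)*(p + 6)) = p + 6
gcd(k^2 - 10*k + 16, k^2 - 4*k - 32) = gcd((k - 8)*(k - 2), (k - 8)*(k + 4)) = k - 8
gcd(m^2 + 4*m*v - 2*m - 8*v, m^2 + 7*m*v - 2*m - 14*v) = m - 2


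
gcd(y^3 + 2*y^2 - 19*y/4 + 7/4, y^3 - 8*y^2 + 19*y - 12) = y - 1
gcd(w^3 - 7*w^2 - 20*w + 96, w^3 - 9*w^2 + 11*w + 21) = w - 3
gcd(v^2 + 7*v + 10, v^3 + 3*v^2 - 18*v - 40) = v^2 + 7*v + 10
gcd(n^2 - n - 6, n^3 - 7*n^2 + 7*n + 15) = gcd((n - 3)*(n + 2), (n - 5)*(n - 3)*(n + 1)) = n - 3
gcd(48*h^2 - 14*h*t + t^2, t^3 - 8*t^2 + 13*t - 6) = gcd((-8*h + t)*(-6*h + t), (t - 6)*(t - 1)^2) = 1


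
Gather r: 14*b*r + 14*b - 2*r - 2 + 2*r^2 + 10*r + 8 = 14*b + 2*r^2 + r*(14*b + 8) + 6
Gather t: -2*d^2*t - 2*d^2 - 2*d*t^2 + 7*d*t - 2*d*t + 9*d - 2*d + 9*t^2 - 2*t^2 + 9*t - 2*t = -2*d^2 + 7*d + t^2*(7 - 2*d) + t*(-2*d^2 + 5*d + 7)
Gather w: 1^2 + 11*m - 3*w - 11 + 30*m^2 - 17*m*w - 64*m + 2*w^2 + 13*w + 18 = 30*m^2 - 53*m + 2*w^2 + w*(10 - 17*m) + 8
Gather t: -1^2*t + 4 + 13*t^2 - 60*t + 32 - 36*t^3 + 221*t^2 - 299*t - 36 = -36*t^3 + 234*t^2 - 360*t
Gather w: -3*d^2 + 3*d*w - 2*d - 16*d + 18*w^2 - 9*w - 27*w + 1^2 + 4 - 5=-3*d^2 - 18*d + 18*w^2 + w*(3*d - 36)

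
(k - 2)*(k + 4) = k^2 + 2*k - 8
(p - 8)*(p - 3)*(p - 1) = p^3 - 12*p^2 + 35*p - 24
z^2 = z^2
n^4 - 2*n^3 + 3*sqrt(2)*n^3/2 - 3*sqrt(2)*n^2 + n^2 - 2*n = n*(n - 2)*(n + sqrt(2)/2)*(n + sqrt(2))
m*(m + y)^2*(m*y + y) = m^4*y + 2*m^3*y^2 + m^3*y + m^2*y^3 + 2*m^2*y^2 + m*y^3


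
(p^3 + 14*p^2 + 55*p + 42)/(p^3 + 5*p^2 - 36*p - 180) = (p^2 + 8*p + 7)/(p^2 - p - 30)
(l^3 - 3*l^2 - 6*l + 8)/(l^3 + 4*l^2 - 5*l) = (l^2 - 2*l - 8)/(l*(l + 5))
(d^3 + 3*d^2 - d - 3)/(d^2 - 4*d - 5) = (d^2 + 2*d - 3)/(d - 5)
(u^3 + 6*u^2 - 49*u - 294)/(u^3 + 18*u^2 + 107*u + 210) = (u - 7)/(u + 5)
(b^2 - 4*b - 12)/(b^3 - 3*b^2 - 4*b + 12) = (b - 6)/(b^2 - 5*b + 6)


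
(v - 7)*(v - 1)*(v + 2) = v^3 - 6*v^2 - 9*v + 14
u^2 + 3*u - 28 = (u - 4)*(u + 7)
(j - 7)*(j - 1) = j^2 - 8*j + 7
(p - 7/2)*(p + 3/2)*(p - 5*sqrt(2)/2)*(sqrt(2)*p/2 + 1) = sqrt(2)*p^4/2 - 3*p^3/2 - sqrt(2)*p^3 - 41*sqrt(2)*p^2/8 + 3*p^2 + 5*sqrt(2)*p + 63*p/8 + 105*sqrt(2)/8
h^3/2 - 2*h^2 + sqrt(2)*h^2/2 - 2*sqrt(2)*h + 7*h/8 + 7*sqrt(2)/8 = (h/2 + sqrt(2)/2)*(h - 7/2)*(h - 1/2)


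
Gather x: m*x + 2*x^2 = m*x + 2*x^2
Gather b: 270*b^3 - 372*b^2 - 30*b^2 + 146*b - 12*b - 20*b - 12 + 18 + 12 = 270*b^3 - 402*b^2 + 114*b + 18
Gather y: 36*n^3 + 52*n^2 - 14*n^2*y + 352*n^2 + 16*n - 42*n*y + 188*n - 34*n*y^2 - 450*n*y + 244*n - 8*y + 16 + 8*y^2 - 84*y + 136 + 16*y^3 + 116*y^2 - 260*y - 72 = 36*n^3 + 404*n^2 + 448*n + 16*y^3 + y^2*(124 - 34*n) + y*(-14*n^2 - 492*n - 352) + 80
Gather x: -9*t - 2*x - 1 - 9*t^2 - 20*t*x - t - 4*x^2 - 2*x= -9*t^2 - 10*t - 4*x^2 + x*(-20*t - 4) - 1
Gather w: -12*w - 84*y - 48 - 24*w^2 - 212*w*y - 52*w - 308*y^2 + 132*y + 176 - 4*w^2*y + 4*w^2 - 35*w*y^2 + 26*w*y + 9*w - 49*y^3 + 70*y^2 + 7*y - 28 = w^2*(-4*y - 20) + w*(-35*y^2 - 186*y - 55) - 49*y^3 - 238*y^2 + 55*y + 100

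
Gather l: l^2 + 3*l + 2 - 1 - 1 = l^2 + 3*l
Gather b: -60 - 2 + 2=-60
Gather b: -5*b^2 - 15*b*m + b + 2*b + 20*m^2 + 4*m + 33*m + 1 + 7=-5*b^2 + b*(3 - 15*m) + 20*m^2 + 37*m + 8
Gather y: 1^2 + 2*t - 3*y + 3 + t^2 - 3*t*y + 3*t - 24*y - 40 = t^2 + 5*t + y*(-3*t - 27) - 36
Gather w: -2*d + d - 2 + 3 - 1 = -d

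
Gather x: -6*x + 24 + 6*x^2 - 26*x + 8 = 6*x^2 - 32*x + 32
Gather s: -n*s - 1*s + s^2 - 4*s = s^2 + s*(-n - 5)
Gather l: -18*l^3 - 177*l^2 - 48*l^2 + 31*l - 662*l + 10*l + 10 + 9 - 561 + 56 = -18*l^3 - 225*l^2 - 621*l - 486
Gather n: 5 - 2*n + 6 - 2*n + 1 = 12 - 4*n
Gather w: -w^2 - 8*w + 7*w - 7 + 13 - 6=-w^2 - w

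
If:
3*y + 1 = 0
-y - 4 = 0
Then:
No Solution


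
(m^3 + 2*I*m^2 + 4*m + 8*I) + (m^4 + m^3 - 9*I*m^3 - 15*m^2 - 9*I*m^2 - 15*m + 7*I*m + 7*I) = m^4 + 2*m^3 - 9*I*m^3 - 15*m^2 - 7*I*m^2 - 11*m + 7*I*m + 15*I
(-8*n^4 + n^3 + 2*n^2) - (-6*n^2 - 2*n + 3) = -8*n^4 + n^3 + 8*n^2 + 2*n - 3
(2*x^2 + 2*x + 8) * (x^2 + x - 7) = 2*x^4 + 4*x^3 - 4*x^2 - 6*x - 56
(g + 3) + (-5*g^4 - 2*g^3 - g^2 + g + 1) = -5*g^4 - 2*g^3 - g^2 + 2*g + 4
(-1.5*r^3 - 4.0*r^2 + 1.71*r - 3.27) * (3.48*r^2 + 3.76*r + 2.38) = -5.22*r^5 - 19.56*r^4 - 12.6592*r^3 - 14.47*r^2 - 8.2254*r - 7.7826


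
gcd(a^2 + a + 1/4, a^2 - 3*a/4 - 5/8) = a + 1/2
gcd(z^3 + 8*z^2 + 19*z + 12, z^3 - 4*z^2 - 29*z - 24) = z^2 + 4*z + 3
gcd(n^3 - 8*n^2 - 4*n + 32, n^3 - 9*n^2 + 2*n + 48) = n^2 - 6*n - 16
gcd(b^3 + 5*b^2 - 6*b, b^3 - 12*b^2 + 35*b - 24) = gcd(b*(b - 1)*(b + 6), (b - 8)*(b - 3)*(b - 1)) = b - 1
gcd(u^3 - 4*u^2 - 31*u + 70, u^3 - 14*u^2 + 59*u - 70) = u^2 - 9*u + 14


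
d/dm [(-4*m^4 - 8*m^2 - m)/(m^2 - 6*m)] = (-8*m^3 + 72*m^2 + 49)/(m^2 - 12*m + 36)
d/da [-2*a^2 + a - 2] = 1 - 4*a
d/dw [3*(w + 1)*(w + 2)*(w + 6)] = 9*w^2 + 54*w + 60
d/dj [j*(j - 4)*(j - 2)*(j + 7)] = 4*j^3 + 3*j^2 - 68*j + 56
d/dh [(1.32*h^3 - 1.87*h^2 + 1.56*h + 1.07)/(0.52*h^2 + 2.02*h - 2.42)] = (0.6864*h^4 + 5.3328*h^3 - 14.1718*h^2 + 7.938*h - 5.9366)/(0.2704*h^4 + 2.1008*h^3 + 1.5636*h^2 - 9.7768*h + 5.8564)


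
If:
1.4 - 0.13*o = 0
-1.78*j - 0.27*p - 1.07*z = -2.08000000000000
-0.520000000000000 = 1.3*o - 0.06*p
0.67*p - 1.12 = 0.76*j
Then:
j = 211.87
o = 10.77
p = 242.00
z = -411.58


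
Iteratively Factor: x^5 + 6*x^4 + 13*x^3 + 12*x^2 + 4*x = (x + 1)*(x^4 + 5*x^3 + 8*x^2 + 4*x) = (x + 1)*(x + 2)*(x^3 + 3*x^2 + 2*x) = (x + 1)^2*(x + 2)*(x^2 + 2*x) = (x + 1)^2*(x + 2)^2*(x)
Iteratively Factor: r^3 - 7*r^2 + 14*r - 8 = (r - 1)*(r^2 - 6*r + 8) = (r - 4)*(r - 1)*(r - 2)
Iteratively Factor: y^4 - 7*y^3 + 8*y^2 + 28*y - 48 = (y + 2)*(y^3 - 9*y^2 + 26*y - 24) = (y - 4)*(y + 2)*(y^2 - 5*y + 6) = (y - 4)*(y - 3)*(y + 2)*(y - 2)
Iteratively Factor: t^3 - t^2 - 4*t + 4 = (t - 1)*(t^2 - 4) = (t - 2)*(t - 1)*(t + 2)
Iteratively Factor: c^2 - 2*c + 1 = (c - 1)*(c - 1)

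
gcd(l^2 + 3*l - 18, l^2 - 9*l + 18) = l - 3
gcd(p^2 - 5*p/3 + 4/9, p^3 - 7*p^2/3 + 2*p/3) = p - 1/3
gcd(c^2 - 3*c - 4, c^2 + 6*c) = 1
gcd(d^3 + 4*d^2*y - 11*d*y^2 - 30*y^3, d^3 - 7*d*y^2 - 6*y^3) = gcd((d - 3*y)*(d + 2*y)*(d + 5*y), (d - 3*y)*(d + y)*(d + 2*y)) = -d^2 + d*y + 6*y^2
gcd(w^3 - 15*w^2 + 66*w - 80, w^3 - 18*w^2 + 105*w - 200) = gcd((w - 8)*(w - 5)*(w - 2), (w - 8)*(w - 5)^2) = w^2 - 13*w + 40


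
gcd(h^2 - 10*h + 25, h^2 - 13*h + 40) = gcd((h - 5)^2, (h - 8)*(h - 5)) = h - 5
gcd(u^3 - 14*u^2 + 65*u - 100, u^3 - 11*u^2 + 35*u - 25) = u^2 - 10*u + 25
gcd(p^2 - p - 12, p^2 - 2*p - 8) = p - 4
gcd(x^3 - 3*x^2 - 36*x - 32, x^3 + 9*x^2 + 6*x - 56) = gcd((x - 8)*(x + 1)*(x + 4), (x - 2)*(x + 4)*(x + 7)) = x + 4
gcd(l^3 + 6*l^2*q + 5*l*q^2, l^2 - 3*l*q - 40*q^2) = l + 5*q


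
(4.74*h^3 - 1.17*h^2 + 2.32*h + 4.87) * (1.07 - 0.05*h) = -0.237*h^4 + 5.1303*h^3 - 1.3679*h^2 + 2.2389*h + 5.2109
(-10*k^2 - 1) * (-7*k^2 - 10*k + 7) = 70*k^4 + 100*k^3 - 63*k^2 + 10*k - 7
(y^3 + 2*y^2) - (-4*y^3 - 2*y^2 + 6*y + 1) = 5*y^3 + 4*y^2 - 6*y - 1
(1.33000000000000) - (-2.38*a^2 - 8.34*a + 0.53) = 2.38*a^2 + 8.34*a + 0.8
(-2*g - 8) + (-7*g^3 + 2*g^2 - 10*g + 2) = -7*g^3 + 2*g^2 - 12*g - 6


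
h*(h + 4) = h^2 + 4*h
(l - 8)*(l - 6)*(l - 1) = l^3 - 15*l^2 + 62*l - 48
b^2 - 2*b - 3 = (b - 3)*(b + 1)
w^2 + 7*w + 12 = (w + 3)*(w + 4)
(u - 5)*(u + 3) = u^2 - 2*u - 15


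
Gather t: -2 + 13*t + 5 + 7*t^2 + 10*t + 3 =7*t^2 + 23*t + 6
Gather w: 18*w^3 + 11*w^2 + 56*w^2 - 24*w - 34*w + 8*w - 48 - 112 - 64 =18*w^3 + 67*w^2 - 50*w - 224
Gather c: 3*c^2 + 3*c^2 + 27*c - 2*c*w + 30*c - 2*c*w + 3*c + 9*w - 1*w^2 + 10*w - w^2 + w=6*c^2 + c*(60 - 4*w) - 2*w^2 + 20*w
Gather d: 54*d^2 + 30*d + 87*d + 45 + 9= 54*d^2 + 117*d + 54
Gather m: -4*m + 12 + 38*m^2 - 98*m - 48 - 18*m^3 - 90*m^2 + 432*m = -18*m^3 - 52*m^2 + 330*m - 36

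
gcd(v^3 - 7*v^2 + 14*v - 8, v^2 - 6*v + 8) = v^2 - 6*v + 8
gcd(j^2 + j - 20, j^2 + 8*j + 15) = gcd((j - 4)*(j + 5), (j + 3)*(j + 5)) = j + 5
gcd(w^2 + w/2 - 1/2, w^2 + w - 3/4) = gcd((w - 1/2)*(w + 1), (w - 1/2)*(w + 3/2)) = w - 1/2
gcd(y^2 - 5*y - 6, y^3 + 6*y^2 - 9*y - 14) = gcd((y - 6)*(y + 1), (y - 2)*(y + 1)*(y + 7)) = y + 1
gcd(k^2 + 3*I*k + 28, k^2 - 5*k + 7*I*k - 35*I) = k + 7*I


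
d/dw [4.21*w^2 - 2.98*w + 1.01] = 8.42*w - 2.98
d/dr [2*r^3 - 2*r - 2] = 6*r^2 - 2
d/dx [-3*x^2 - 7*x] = -6*x - 7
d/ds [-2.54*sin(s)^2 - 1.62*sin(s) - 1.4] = -(5.08*sin(s) + 1.62)*cos(s)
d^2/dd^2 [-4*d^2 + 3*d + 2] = -8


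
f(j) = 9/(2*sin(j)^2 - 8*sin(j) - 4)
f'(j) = 9*(-4*sin(j)*cos(j) + 8*cos(j))/(2*sin(j)^2 - 8*sin(j) - 4)^2 = 9*(2 - sin(j))*cos(j)/(4*sin(j) + cos(j)^2 + 1)^2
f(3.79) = 5.77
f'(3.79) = -30.67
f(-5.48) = -1.03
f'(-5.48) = 0.42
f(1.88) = -0.92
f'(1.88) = -0.12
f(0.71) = -1.08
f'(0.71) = 0.53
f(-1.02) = 2.11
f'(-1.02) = 2.95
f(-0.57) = 10.01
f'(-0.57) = 95.14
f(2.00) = -0.94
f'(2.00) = -0.18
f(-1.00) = 2.17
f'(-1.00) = 3.21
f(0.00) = -2.25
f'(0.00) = 4.50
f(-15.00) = 4.39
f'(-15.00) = -17.28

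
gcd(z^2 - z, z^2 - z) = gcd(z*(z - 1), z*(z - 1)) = z^2 - z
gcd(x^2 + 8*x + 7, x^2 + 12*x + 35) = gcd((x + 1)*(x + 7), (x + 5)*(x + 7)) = x + 7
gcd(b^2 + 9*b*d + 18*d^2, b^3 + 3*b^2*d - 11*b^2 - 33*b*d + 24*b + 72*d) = b + 3*d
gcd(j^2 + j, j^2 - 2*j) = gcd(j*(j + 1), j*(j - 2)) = j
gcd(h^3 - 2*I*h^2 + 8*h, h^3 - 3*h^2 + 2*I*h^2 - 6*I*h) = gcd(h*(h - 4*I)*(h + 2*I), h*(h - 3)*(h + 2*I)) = h^2 + 2*I*h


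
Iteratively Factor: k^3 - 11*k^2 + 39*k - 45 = (k - 3)*(k^2 - 8*k + 15) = (k - 5)*(k - 3)*(k - 3)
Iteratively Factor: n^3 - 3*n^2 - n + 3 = (n - 3)*(n^2 - 1) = (n - 3)*(n - 1)*(n + 1)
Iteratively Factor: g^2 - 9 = (g - 3)*(g + 3)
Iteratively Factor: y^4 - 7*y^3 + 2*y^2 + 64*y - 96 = (y - 4)*(y^3 - 3*y^2 - 10*y + 24) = (y - 4)^2*(y^2 + y - 6) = (y - 4)^2*(y + 3)*(y - 2)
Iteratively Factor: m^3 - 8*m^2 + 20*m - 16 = (m - 4)*(m^2 - 4*m + 4) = (m - 4)*(m - 2)*(m - 2)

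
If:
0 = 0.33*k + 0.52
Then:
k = -1.58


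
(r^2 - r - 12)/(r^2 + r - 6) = (r - 4)/(r - 2)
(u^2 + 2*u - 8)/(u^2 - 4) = (u + 4)/(u + 2)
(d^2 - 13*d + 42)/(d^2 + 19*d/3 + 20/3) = 3*(d^2 - 13*d + 42)/(3*d^2 + 19*d + 20)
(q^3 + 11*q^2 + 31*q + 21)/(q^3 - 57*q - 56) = (q + 3)/(q - 8)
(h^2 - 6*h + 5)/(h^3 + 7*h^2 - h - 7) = (h - 5)/(h^2 + 8*h + 7)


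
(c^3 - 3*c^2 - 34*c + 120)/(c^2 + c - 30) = c - 4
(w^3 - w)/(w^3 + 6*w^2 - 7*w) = (w + 1)/(w + 7)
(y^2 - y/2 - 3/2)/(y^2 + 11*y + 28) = (2*y^2 - y - 3)/(2*(y^2 + 11*y + 28))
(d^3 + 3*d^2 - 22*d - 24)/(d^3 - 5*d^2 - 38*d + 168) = (d + 1)/(d - 7)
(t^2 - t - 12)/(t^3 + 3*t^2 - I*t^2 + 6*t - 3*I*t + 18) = (t - 4)/(t^2 - I*t + 6)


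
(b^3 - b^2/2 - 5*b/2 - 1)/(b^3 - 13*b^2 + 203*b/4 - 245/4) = 2*(2*b^3 - b^2 - 5*b - 2)/(4*b^3 - 52*b^2 + 203*b - 245)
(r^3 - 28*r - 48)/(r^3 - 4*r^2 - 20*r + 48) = (r + 2)/(r - 2)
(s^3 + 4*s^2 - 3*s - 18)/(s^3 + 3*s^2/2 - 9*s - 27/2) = 2*(s^2 + s - 6)/(2*s^2 - 3*s - 9)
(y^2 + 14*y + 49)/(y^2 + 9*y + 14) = (y + 7)/(y + 2)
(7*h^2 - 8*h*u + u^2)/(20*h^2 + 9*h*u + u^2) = (7*h^2 - 8*h*u + u^2)/(20*h^2 + 9*h*u + u^2)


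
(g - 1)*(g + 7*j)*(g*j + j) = g^3*j + 7*g^2*j^2 - g*j - 7*j^2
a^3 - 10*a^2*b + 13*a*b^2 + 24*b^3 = (a - 8*b)*(a - 3*b)*(a + b)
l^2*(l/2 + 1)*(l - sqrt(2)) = l^4/2 - sqrt(2)*l^3/2 + l^3 - sqrt(2)*l^2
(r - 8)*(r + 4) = r^2 - 4*r - 32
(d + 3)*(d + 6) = d^2 + 9*d + 18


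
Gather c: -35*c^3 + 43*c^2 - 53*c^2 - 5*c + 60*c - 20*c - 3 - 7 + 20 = -35*c^3 - 10*c^2 + 35*c + 10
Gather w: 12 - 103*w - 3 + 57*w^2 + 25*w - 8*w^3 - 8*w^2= -8*w^3 + 49*w^2 - 78*w + 9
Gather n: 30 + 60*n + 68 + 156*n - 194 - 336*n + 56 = -120*n - 40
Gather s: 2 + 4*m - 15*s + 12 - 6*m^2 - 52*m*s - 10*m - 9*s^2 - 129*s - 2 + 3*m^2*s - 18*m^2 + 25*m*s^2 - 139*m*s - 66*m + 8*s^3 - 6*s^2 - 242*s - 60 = -24*m^2 - 72*m + 8*s^3 + s^2*(25*m - 15) + s*(3*m^2 - 191*m - 386) - 48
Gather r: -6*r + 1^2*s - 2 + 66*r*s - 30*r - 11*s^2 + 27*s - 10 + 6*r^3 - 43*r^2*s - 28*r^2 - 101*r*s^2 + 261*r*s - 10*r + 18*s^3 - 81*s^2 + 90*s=6*r^3 + r^2*(-43*s - 28) + r*(-101*s^2 + 327*s - 46) + 18*s^3 - 92*s^2 + 118*s - 12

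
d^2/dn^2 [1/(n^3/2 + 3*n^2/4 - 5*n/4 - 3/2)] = 8*(-3*(2*n + 1)*(2*n^3 + 3*n^2 - 5*n - 6) + (6*n^2 + 6*n - 5)^2)/(2*n^3 + 3*n^2 - 5*n - 6)^3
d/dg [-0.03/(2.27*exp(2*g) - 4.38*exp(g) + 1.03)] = (0.1362*exp(g) - 0.1314)*exp(g)/(2.27*exp(2*g) - 4.38*exp(g) + 1.03)^2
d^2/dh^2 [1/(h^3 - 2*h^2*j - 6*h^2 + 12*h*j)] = 2*(h*(-3*h + 2*j + 6)*(h^2 - 2*h*j - 6*h + 12*j) + (3*h^2 - 4*h*j - 12*h + 12*j)^2)/(h^3*(h^2 - 2*h*j - 6*h + 12*j)^3)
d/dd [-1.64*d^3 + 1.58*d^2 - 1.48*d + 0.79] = -4.92*d^2 + 3.16*d - 1.48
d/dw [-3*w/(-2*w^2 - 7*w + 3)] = 3*(-2*w^2 - 3)/(4*w^4 + 28*w^3 + 37*w^2 - 42*w + 9)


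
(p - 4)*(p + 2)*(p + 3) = p^3 + p^2 - 14*p - 24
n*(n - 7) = n^2 - 7*n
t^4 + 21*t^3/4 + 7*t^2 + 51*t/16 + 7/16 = (t + 1/4)*(t + 1/2)*(t + 1)*(t + 7/2)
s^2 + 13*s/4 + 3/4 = (s + 1/4)*(s + 3)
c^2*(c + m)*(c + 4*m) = c^4 + 5*c^3*m + 4*c^2*m^2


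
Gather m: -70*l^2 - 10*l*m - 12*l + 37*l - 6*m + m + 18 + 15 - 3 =-70*l^2 + 25*l + m*(-10*l - 5) + 30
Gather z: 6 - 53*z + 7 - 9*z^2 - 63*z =-9*z^2 - 116*z + 13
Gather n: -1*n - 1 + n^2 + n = n^2 - 1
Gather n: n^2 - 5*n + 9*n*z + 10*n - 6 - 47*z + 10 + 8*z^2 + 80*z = n^2 + n*(9*z + 5) + 8*z^2 + 33*z + 4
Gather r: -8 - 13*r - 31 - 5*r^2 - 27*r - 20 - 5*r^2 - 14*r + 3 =-10*r^2 - 54*r - 56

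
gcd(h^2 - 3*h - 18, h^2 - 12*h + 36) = h - 6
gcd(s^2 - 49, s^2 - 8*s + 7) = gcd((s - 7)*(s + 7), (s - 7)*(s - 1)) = s - 7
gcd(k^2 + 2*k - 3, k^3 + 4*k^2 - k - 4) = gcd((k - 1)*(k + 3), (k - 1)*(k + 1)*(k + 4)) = k - 1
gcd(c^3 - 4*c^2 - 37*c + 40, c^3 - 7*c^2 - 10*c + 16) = c^2 - 9*c + 8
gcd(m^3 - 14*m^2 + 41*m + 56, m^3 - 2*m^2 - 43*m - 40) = m^2 - 7*m - 8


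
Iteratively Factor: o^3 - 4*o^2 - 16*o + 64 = (o - 4)*(o^2 - 16) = (o - 4)*(o + 4)*(o - 4)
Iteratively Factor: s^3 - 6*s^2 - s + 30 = (s - 3)*(s^2 - 3*s - 10) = (s - 3)*(s + 2)*(s - 5)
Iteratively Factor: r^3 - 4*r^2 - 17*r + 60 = (r + 4)*(r^2 - 8*r + 15) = (r - 5)*(r + 4)*(r - 3)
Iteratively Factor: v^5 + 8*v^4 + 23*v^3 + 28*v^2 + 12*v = (v + 1)*(v^4 + 7*v^3 + 16*v^2 + 12*v) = (v + 1)*(v + 2)*(v^3 + 5*v^2 + 6*v) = (v + 1)*(v + 2)^2*(v^2 + 3*v) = (v + 1)*(v + 2)^2*(v + 3)*(v)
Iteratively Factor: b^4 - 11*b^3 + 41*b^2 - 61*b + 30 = (b - 5)*(b^3 - 6*b^2 + 11*b - 6) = (b - 5)*(b - 3)*(b^2 - 3*b + 2) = (b - 5)*(b - 3)*(b - 1)*(b - 2)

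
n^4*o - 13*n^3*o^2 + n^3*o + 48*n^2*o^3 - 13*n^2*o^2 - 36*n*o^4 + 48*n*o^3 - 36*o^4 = (n - 6*o)^2*(n - o)*(n*o + o)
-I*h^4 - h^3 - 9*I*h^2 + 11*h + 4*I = (h - 4*I)*(h + I)^2*(-I*h + 1)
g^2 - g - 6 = (g - 3)*(g + 2)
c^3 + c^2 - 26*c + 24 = (c - 4)*(c - 1)*(c + 6)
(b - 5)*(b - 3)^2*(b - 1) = b^4 - 12*b^3 + 50*b^2 - 84*b + 45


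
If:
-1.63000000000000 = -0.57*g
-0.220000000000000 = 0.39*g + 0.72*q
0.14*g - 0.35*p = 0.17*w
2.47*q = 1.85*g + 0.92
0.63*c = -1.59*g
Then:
No Solution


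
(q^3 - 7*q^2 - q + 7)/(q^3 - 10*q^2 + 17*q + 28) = (q - 1)/(q - 4)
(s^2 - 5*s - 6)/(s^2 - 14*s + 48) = (s + 1)/(s - 8)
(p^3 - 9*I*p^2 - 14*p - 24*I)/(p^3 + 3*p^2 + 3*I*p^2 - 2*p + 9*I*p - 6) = (p^2 - 10*I*p - 24)/(p^2 + p*(3 + 2*I) + 6*I)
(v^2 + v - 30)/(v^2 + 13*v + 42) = (v - 5)/(v + 7)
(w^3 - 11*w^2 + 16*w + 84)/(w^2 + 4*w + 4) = (w^2 - 13*w + 42)/(w + 2)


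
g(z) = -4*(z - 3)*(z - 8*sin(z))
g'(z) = -4*z - 4*(1 - 8*cos(z))*(z - 3) + 32*sin(z) = -4*z + 4*(z - 3)*(8*cos(z) - 1) + 32*sin(z)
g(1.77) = -29.87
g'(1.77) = 37.00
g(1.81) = -28.38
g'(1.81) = 37.63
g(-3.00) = -44.90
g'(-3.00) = 221.56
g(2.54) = -3.66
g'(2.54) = 21.93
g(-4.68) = -389.40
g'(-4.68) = 89.38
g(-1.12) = 100.21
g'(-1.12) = -65.28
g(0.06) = -4.94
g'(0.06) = -80.47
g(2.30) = -10.26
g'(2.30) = 32.39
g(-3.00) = -44.90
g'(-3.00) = 221.56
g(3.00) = 0.00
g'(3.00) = -7.48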